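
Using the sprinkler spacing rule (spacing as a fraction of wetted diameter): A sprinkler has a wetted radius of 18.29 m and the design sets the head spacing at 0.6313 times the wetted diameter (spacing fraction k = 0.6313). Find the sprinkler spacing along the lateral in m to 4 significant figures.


Approach: apply the sprinkler spacing rule (spacing as a fraction of wetted diameter), S = k*(2*R).
S = 0.6313 * (2 * 18.29) = 23.09 m
Therefore the sprinkler spacing along the lateral = 23.09 m.


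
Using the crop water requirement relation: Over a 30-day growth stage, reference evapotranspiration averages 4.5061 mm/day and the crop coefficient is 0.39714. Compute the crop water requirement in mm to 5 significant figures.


Approach: apply the crop water requirement relation, CWR = ET0 * Kc * days.
CWR = 4.5061 * 0.39714 * 30 = 53.687 mm
Therefore the crop water requirement = 53.687 mm.


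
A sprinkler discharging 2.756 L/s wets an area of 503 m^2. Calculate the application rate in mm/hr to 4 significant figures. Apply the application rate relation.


Approach: apply the application rate relation, rate = (Q/A)*3600.
rate = (2.756 / 503) * 3600 = 19.72 mm/hr
Therefore the application rate = 19.72 mm/hr.


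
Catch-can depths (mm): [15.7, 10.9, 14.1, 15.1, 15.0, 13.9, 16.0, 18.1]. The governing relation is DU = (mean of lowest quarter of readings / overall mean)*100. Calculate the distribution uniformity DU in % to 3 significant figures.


sorted lowest 2 of 8: [10.9, 13.9] -> mean = 12.400 mm
overall mean = 14.850 mm
DU = (12.400/14.850)*100 = 83.5 %
Therefore the distribution uniformity DU = 83.5 %.


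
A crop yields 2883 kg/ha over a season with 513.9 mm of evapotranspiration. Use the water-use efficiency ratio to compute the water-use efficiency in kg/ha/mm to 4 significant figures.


Approach: apply the water-use efficiency ratio, WUE = yield/ET.
WUE = 2883 / 513.9 = 5.610 kg/ha/mm
Therefore the water-use efficiency = 5.610 kg/ha/mm.


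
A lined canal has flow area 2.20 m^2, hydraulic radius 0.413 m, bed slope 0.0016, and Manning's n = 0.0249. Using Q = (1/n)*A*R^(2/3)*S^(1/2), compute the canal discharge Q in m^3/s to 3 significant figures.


Q = (1/0.0249) * 2.20 * 0.413^(2/3) * 0.0016^(1/2) = 1.96 m^3/s
Therefore the canal discharge Q = 1.96 m^3/s.


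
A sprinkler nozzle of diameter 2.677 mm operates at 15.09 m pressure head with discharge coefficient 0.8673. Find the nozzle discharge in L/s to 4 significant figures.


Approach: apply the orifice equation, Q = Cd*A*sqrt(2*g*h), A = pi*(d/2)^2.
A = pi*(2.677e-3/2)^2 = 5.62842e-06 m^2
Q = 0.8673 * 5.62842e-06 * sqrt(2*9.81*15.09) * 1000 = 0.08399 L/s
Therefore the nozzle discharge = 0.08399 L/s.


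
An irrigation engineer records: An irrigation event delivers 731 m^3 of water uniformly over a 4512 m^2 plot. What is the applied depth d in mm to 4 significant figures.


Approach: apply depth from volume over area, d = (V/A)*1000.
d = (731 / 4512) * 1000 = 162.0 mm
Therefore the applied depth d = 162.0 mm.


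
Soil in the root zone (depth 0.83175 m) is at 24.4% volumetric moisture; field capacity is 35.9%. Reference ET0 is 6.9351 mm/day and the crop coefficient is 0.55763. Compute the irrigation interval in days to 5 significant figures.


Approach: apply soil-water budget scheduling, SMD = (FC-theta)/100*depth*1000; ETc = ET0*Kc; interval = SMD/ETc.
Step 1 — soil moisture deficit:
  SMD = (35.9 - 24.4)/100 * 0.83175 * 1000 = 95.65125 mm
Step 2 — daily crop ET (ETc = ET0*Kc):
  ETc = 6.9351 * 0.55763 = 3.867220 mm/day
Step 3 — irrigation interval (SMD/ETc):
  interval = 95.65125 / 3.867220 = 24.734 days
Therefore the irrigation interval = 24.734 days.


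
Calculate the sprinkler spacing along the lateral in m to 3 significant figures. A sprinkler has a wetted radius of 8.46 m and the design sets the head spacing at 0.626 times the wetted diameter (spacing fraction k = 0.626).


Approach: apply the sprinkler spacing rule (spacing as a fraction of wetted diameter), S = k*(2*R).
S = 0.626 * (2 * 8.46) = 10.6 m
Therefore the sprinkler spacing along the lateral = 10.6 m.


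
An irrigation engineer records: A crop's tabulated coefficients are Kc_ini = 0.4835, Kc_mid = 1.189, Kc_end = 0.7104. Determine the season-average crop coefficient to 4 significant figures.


Approach: apply a simple seasonal average, Kc_avg = (Kc_ini + Kc_mid + Kc_end)/3.
Kc_avg = (0.4835 + 1.189 + 0.7104)/3 = 0.7943
Therefore the season-average crop coefficient = 0.7943.


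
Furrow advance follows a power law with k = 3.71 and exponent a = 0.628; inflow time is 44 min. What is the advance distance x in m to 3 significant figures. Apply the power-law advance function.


Approach: apply the power-law advance function, x = k*t^a.
x = 3.71 * 44^0.628 = 39.9 m
Therefore the advance distance x = 39.9 m.


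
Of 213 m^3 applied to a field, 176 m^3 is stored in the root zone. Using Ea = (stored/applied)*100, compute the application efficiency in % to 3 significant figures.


Ea = (176/213)*100 = 82.6 %
Therefore the application efficiency = 82.6 %.


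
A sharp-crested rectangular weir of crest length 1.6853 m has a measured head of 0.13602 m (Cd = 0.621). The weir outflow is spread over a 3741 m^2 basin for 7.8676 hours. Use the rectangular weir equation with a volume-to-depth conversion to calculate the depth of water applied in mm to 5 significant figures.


Approach: apply the rectangular weir equation with a volume-to-depth conversion, Q = (2/3)*Cd*L*sqrt(2g)*H^1.5; d = Q*t/A * 1000.
Step 1 — weir discharge:
  Q = (2/3)*0.621*1.6853*sqrt(2*9.81)*0.13602^1.5 = 0.1550355 m^3/s
Step 2 — volume: V = 0.1550355 * 7.8676*3600 = 4391.127 m^3
Step 3 — depth: d = V/A * 1000 = 4391.127/3741 * 1000 = 1173.8 mm
Therefore the depth of water applied = 1173.8 mm.


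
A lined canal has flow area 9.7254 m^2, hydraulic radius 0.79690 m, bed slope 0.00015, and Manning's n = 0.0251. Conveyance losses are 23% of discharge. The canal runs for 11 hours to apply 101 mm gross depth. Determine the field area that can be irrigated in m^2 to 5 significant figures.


Approach: apply Manning's equation with a conveyance and depth budget, Q = (1/n)*A*R^(2/3)*S^(1/2); Q_field = Q*(1-loss); Area = Q_field*t/(d/1000).
Step 1 — canal discharge (Manning's equation):
  Q = (1/0.0251) * 9.7254 * 0.79690^(2/3) * 0.00015^(1/2) = 4.078952 m^3/s
Step 2 — delivered flow: Q_field = 4.078952*(1 - 23/100) = 3.140793 m^3/s
Step 3 — volume delivered: V = 3.140793 * 11*3600 = 124375.4 m^3
Step 4 — area served: A = V / (depth/1000) = 124375.4 / 0.101 = 1231400 m^2
Therefore the field area that can be irrigated = 1231400 m^2.


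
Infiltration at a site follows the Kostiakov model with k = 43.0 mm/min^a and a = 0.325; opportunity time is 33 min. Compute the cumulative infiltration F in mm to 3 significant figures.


Approach: apply the Kostiakov infiltration equation, F = k*t^a.
F = 43.0 * 33^0.325 = 134 mm
Therefore the cumulative infiltration F = 134 mm.


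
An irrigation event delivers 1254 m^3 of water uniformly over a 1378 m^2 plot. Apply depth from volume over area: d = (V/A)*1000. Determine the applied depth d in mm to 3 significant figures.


d = (1254 / 1378) * 1000 = 910 mm
Therefore the applied depth d = 910 mm.


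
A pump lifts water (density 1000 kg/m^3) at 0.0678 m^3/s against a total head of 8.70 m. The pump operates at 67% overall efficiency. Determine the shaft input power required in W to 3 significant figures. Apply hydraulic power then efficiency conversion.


Approach: apply hydraulic power then efficiency conversion, P = rho*g*Q*H; P_in = P/eta.
Step 1 — hydraulic power (P = rho*g*Q*H):
  P = 1000 * 9.81 * 0.0678 * 8.70 = 5786.5 W
Step 2 — input power: P_in = P/eta = 5786.5 / 0.67 = 8640 W
Therefore the shaft input power required = 8640 W.


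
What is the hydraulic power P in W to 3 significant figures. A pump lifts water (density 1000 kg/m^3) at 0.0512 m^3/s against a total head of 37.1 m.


Approach: apply the hydraulic power relation, P = rho*g*Q*H.
P = 1000 * 9.81 * 0.0512 * 37.1 = 18600 W
Therefore the hydraulic power P = 18600 W.


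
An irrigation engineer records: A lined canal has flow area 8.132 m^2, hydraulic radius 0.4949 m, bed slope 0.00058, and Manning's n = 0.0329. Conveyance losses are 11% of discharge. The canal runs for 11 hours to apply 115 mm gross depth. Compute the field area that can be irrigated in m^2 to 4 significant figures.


Approach: apply Manning's equation with a conveyance and depth budget, Q = (1/n)*A*R^(2/3)*S^(1/2); Q_field = Q*(1-loss); Area = Q_field*t/(d/1000).
Step 1 — canal discharge (Manning's equation):
  Q = (1/0.0329) * 8.132 * 0.4949^(2/3) * 0.00058^(1/2) = 3.72444 m^3/s
Step 2 — delivered flow: Q_field = 3.72444*(1 - 11/100) = 3.31475 m^3/s
Step 3 — volume delivered: V = 3.31475 * 11*3600 = 131264 m^3
Step 4 — area served: A = V / (depth/1000) = 131264 / 0.115 = 1141000 m^2
Therefore the field area that can be irrigated = 1141000 m^2.


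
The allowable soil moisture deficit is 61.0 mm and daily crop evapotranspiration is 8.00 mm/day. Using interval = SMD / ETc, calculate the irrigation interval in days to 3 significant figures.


interval = 61.0 / 8.00 = 7.62 days
Therefore the irrigation interval = 7.62 days.


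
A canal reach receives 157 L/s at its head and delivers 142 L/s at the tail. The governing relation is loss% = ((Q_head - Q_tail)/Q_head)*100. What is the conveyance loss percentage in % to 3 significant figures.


loss = ((157 - 142)/157)*100 = 9.55 %
Therefore the conveyance loss percentage = 9.55 %.


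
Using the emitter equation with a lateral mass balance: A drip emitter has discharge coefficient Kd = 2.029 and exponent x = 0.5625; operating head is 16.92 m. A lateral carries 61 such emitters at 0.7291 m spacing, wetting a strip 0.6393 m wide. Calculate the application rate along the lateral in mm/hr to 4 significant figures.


Approach: apply the emitter equation with a lateral mass balance, q = Kd*h^x; Q = n*q; rate = Q/(n*spacing*width).
Step 1 — single emitter flow (q = Kd*h^x):
  q = 2.029 * 16.92^0.5625 = 9.95995 L/hr
Step 2 — total lateral flow: Q = 61 * 9.95995 = 607.557 L/hr
Step 3 — wetted area: A = 61 * 0.7291 * 0.6393 = 28.4329 m^2
Step 4 — application rate: Q/A = 607.557/28.4329 = 21.37 mm/hr
Therefore the application rate along the lateral = 21.37 mm/hr.


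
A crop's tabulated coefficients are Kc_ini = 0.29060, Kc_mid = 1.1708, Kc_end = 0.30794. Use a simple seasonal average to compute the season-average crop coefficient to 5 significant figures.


Approach: apply a simple seasonal average, Kc_avg = (Kc_ini + Kc_mid + Kc_end)/3.
Kc_avg = (0.29060 + 1.1708 + 0.30794)/3 = 0.58978
Therefore the season-average crop coefficient = 0.58978.


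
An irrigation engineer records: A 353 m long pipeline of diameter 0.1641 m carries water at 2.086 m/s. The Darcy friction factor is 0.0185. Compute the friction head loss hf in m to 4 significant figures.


Approach: apply the Darcy-Weisbach equation, hf = f*(L/D)*(v^2/(2g)).
hf = 0.0185 * (353/0.1641) * (2.086^2 / (2*9.81))
hf = 8.826 m
Therefore the friction head loss hf = 8.826 m.


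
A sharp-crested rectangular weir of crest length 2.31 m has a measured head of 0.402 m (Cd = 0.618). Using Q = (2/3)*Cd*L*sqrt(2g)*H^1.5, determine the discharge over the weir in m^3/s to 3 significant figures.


Q = (2/3)*0.618*2.31*sqrt(2*9.81)*0.402^1.5 = 1.07 m^3/s
Therefore the discharge over the weir = 1.07 m^3/s.


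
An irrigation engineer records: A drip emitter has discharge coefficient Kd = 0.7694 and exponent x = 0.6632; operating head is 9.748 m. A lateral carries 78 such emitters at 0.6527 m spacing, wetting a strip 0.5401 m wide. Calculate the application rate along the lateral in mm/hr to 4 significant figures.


Approach: apply the emitter equation with a lateral mass balance, q = Kd*h^x; Q = n*q; rate = Q/(n*spacing*width).
Step 1 — single emitter flow (q = Kd*h^x):
  q = 0.7694 * 9.748^0.6632 = 3.48338 L/hr
Step 2 — total lateral flow: Q = 78 * 3.48338 = 271.704 L/hr
Step 3 — wetted area: A = 78 * 0.6527 * 0.5401 = 27.4968 m^2
Step 4 — application rate: Q/A = 271.704/27.4968 = 9.881 mm/hr
Therefore the application rate along the lateral = 9.881 mm/hr.


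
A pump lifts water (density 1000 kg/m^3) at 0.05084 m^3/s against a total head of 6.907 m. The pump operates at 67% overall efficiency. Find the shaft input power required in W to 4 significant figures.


Approach: apply hydraulic power then efficiency conversion, P = rho*g*Q*H; P_in = P/eta.
Step 1 — hydraulic power (P = rho*g*Q*H):
  P = 1000 * 9.81 * 0.05084 * 6.907 = 3444.80 W
Step 2 — input power: P_in = P/eta = 3444.80 / 0.67 = 5141 W
Therefore the shaft input power required = 5141 W.


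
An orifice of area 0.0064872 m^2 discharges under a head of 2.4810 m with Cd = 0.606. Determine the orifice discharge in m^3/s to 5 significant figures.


Approach: apply the orifice equation, Q = Cd*A*sqrt(2*g*h).
Q = 0.606 * 0.0064872 * sqrt(2*9.81*2.4810) = 0.027428 m^3/s
Therefore the orifice discharge = 0.027428 m^3/s.


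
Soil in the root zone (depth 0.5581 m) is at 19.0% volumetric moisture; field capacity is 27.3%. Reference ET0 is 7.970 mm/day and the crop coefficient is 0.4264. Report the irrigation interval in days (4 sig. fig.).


Approach: apply soil-water budget scheduling, SMD = (FC-theta)/100*depth*1000; ETc = ET0*Kc; interval = SMD/ETc.
Step 1 — soil moisture deficit:
  SMD = (27.3 - 19.0)/100 * 0.5581 * 1000 = 46.3223 mm
Step 2 — daily crop ET (ETc = ET0*Kc):
  ETc = 7.970 * 0.4264 = 3.39841 mm/day
Step 3 — irrigation interval (SMD/ETc):
  interval = 46.3223 / 3.39841 = 13.63 days
Therefore the irrigation interval = 13.63 days.


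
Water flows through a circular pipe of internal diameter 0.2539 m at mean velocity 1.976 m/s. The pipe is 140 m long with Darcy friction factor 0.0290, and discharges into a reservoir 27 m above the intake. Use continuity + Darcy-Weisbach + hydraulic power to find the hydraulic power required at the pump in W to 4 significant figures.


Approach: apply continuity + Darcy-Weisbach + hydraulic power, Q = A*v; hf = f*(L/D)*(v^2/(2g)); H = static + hf; P = rho*g*Q*H.
Step 1 — flow rate (continuity, Q = A*v):
  A = pi*(0.2539/2)^2 = 0.0506309 m^2
  Q = 0.0506309 * 1.976 = 0.100047 m^3/s
Step 2 — friction head loss (Darcy-Weisbach):
  hf = 0.0290 * (140/0.2539) * (1.976^2 / (2*9.81))
  hf = 3.18228 m
Step 3 — total head: H = 27 + 3.18228 = 30.1823 m
Step 4 — hydraulic power (P = rho*g*Q*H):
  P = 1000 * 9.81 * 0.100047 * 30.1823 = 29620 W
Therefore the hydraulic power required at the pump = 29620 W.


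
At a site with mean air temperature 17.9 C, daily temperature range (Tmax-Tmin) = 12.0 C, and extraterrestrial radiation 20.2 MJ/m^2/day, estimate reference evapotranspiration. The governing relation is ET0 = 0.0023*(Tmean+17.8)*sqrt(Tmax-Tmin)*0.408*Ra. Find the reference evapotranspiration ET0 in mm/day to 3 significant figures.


ET0 = 0.0023*(17.9+17.8)*sqrt(12.0)*0.408*20.2 = 2.34 mm/day
Therefore the reference evapotranspiration ET0 = 2.34 mm/day.


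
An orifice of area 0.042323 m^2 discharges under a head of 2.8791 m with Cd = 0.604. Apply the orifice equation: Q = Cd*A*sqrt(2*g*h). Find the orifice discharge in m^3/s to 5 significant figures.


Q = 0.604 * 0.042323 * sqrt(2*9.81*2.8791) = 0.19213 m^3/s
Therefore the orifice discharge = 0.19213 m^3/s.


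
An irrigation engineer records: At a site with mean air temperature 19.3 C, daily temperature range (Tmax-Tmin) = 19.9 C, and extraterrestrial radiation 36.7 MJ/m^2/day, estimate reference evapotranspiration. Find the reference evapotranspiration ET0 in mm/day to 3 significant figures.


Approach: apply the Hargreaves-Samani method, ET0 = 0.0023*(Tmean+17.8)*sqrt(Tmax-Tmin)*0.408*Ra.
ET0 = 0.0023*(19.3+17.8)*sqrt(19.9)*0.408*36.7 = 5.70 mm/day
Therefore the reference evapotranspiration ET0 = 5.70 mm/day.


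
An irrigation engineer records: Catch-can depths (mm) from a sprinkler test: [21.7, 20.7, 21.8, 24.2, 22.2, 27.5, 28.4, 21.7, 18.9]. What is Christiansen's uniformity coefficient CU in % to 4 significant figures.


Approach: apply Christiansen's uniformity coefficient, CU = (1 - mean_abs_deviation/mean)*100.
mean = 23.0111 mm
mean |d_i - mean| = 2.45926 mm
CU = (1 - 2.45926/23.0111)*100 = 89.31 %
Therefore Christiansen's uniformity coefficient CU = 89.31 %.


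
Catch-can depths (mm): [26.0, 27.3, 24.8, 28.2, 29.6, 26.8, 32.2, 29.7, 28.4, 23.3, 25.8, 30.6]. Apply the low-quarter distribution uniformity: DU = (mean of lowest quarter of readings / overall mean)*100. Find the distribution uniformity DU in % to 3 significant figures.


sorted lowest 3 of 12: [23.3, 24.8, 25.8] -> mean = 24.633 mm
overall mean = 27.725 mm
DU = (24.633/27.725)*100 = 88.8 %
Therefore the distribution uniformity DU = 88.8 %.


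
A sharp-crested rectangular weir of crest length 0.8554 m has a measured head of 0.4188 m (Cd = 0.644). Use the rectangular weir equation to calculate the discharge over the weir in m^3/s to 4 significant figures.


Approach: apply the rectangular weir equation, Q = (2/3)*Cd*L*sqrt(2g)*H^1.5.
Q = (2/3)*0.644*0.8554*sqrt(2*9.81)*0.4188^1.5 = 0.4409 m^3/s
Therefore the discharge over the weir = 0.4409 m^3/s.


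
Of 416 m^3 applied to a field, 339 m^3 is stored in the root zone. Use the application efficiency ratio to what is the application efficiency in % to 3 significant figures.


Approach: apply the application efficiency ratio, Ea = (stored/applied)*100.
Ea = (339/416)*100 = 81.5 %
Therefore the application efficiency = 81.5 %.


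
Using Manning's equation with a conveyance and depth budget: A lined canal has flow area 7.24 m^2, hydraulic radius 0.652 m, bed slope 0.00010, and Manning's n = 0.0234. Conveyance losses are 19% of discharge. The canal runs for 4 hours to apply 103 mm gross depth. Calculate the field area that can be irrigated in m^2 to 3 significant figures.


Approach: apply Manning's equation with a conveyance and depth budget, Q = (1/n)*A*R^(2/3)*S^(1/2); Q_field = Q*(1-loss); Area = Q_field*t/(d/1000).
Step 1 — canal discharge (Manning's equation):
  Q = (1/0.0234) * 7.24 * 0.652^(2/3) * 0.00010^(1/2) = 2.3264 m^3/s
Step 2 — delivered flow: Q_field = 2.3264*(1 - 19/100) = 1.8844 m^3/s
Step 3 — volume delivered: V = 1.8844 * 4*3600 = 27135 m^3
Step 4 — area served: A = V / (depth/1000) = 27135 / 0.103 = 263000 m^2
Therefore the field area that can be irrigated = 263000 m^2.


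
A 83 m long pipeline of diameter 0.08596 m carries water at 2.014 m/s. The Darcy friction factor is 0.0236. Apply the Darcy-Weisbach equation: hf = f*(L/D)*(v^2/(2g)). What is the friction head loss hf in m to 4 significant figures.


hf = 0.0236 * (83/0.08596) * (2.014^2 / (2*9.81))
hf = 4.711 m
Therefore the friction head loss hf = 4.711 m.


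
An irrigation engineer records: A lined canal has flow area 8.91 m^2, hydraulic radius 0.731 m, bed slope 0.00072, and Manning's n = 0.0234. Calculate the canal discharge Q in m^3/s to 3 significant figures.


Approach: apply Manning's equation, Q = (1/n)*A*R^(2/3)*S^(1/2).
Q = (1/0.0234) * 8.91 * 0.731^(2/3) * 0.00072^(1/2) = 8.29 m^3/s
Therefore the canal discharge Q = 8.29 m^3/s.


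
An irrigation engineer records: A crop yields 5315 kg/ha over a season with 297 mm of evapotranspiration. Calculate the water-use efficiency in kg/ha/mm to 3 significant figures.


Approach: apply the water-use efficiency ratio, WUE = yield/ET.
WUE = 5315 / 297 = 17.9 kg/ha/mm
Therefore the water-use efficiency = 17.9 kg/ha/mm.


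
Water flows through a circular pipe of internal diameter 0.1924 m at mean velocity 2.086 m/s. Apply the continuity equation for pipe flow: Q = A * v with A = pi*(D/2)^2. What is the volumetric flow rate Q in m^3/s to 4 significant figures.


A = pi*(0.1924/2)^2 = 0.0290737 m^2
Q = 0.0290737 * 2.086 = 0.06065 m^3/s
Therefore the volumetric flow rate Q = 0.06065 m^3/s.


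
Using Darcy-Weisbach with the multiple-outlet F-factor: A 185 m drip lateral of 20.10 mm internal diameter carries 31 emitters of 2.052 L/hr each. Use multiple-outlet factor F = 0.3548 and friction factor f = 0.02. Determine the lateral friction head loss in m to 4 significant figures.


Approach: apply Darcy-Weisbach with the multiple-outlet F-factor, Q = n*q/(3600*1000) m^3/s; v = Q/A; hf = F*f*(L/D)*(v^2/(2g)).
Q = 31*2.052/(3600*1000) = 1.76700e-05 m^3/s
A = pi*(20.10e-3/2)^2 = 3.17309e-04 m^2, so v = Q/A = 0.0556871 m/s
hf = 0.3548*0.02*(185/0.02010)*(0.0556871^2/(2*9.81)) = 0.01032 m
Therefore the lateral friction head loss = 0.01032 m.


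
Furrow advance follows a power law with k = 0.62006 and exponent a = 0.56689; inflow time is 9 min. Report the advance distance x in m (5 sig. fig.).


Approach: apply the power-law advance function, x = k*t^a.
x = 0.62006 * 9^0.56689 = 2.1547 m
Therefore the advance distance x = 2.1547 m.


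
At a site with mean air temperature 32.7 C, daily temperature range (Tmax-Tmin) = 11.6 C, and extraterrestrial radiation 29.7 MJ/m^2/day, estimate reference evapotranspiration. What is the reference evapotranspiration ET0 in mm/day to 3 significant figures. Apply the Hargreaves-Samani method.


Approach: apply the Hargreaves-Samani method, ET0 = 0.0023*(Tmean+17.8)*sqrt(Tmax-Tmin)*0.408*Ra.
ET0 = 0.0023*(32.7+17.8)*sqrt(11.6)*0.408*29.7 = 4.79 mm/day
Therefore the reference evapotranspiration ET0 = 4.79 mm/day.


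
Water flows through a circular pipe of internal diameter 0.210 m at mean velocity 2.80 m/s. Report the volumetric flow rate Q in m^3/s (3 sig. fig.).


Approach: apply the continuity equation for pipe flow, Q = A * v with A = pi*(D/2)^2.
A = pi*(0.210/2)^2 = 0.034636 m^2
Q = 0.034636 * 2.80 = 0.0970 m^3/s
Therefore the volumetric flow rate Q = 0.0970 m^3/s.


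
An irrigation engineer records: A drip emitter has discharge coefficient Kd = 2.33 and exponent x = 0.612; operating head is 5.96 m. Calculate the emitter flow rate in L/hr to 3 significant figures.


Approach: apply the emitter characteristic equation, q = Kd * h^x.
q = 2.33 * 5.96^0.612 = 6.95 L/hr
Therefore the emitter flow rate = 6.95 L/hr.


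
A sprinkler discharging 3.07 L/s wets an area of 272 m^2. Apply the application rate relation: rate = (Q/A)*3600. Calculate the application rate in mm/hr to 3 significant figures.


rate = (3.07 / 272) * 3600 = 40.6 mm/hr
Therefore the application rate = 40.6 mm/hr.


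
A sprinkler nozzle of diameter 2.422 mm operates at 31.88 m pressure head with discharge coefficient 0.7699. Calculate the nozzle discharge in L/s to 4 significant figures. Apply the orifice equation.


Approach: apply the orifice equation, Q = Cd*A*sqrt(2*g*h), A = pi*(d/2)^2.
A = pi*(2.422e-3/2)^2 = 4.60721e-06 m^2
Q = 0.7699 * 4.60721e-06 * sqrt(2*9.81*31.88) * 1000 = 0.08871 L/s
Therefore the nozzle discharge = 0.08871 L/s.


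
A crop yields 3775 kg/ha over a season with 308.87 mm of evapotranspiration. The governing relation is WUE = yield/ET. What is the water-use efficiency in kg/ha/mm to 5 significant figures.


WUE = 3775 / 308.87 = 12.222 kg/ha/mm
Therefore the water-use efficiency = 12.222 kg/ha/mm.


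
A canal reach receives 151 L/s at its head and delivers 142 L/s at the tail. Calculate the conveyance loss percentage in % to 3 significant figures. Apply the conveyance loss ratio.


Approach: apply the conveyance loss ratio, loss% = ((Q_head - Q_tail)/Q_head)*100.
loss = ((151 - 142)/151)*100 = 5.96 %
Therefore the conveyance loss percentage = 5.96 %.


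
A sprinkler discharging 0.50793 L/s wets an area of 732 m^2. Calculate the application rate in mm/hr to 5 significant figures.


Approach: apply the application rate relation, rate = (Q/A)*3600.
rate = (0.50793 / 732) * 3600 = 2.4980 mm/hr
Therefore the application rate = 2.4980 mm/hr.


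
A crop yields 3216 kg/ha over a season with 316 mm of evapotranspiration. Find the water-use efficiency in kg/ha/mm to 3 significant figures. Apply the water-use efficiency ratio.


Approach: apply the water-use efficiency ratio, WUE = yield/ET.
WUE = 3216 / 316 = 10.2 kg/ha/mm
Therefore the water-use efficiency = 10.2 kg/ha/mm.


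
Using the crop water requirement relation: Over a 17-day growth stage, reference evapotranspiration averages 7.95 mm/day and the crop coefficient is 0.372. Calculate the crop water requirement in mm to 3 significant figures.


Approach: apply the crop water requirement relation, CWR = ET0 * Kc * days.
CWR = 7.95 * 0.372 * 17 = 50.3 mm
Therefore the crop water requirement = 50.3 mm.


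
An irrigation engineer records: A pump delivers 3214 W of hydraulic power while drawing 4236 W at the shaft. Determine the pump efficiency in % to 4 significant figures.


Approach: apply the efficiency ratio, eta = (P_out/P_in)*100.
eta = (3214 / 4236) * 100 = 75.87 %
Therefore the pump efficiency = 75.87 %.


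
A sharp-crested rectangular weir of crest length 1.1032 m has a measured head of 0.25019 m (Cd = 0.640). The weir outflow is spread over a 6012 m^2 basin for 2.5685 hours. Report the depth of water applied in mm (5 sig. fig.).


Approach: apply the rectangular weir equation with a volume-to-depth conversion, Q = (2/3)*Cd*L*sqrt(2g)*H^1.5; d = Q*t/A * 1000.
Step 1 — weir discharge:
  Q = (2/3)*0.640*1.1032*sqrt(2*9.81)*0.25019^1.5 = 0.2609140 m^3/s
Step 2 — volume: V = 0.2609140 * 2.5685*3600 = 2412.567 m^3
Step 3 — depth: d = V/A * 1000 = 2412.567/6012 * 1000 = 401.29 mm
Therefore the depth of water applied = 401.29 mm.


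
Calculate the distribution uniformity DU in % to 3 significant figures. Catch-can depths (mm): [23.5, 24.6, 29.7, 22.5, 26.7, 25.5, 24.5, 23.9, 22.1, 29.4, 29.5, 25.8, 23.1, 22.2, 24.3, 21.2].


Approach: apply the low-quarter distribution uniformity, DU = (mean of lowest quarter of readings / overall mean)*100.
sorted lowest 4 of 16: [21.2, 22.1, 22.2, 22.5] -> mean = 22.000 mm
overall mean = 24.906 mm
DU = (22.000/24.906)*100 = 88.3 %
Therefore the distribution uniformity DU = 88.3 %.


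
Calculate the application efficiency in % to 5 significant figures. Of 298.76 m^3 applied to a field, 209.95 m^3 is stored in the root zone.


Approach: apply the application efficiency ratio, Ea = (stored/applied)*100.
Ea = (209.95/298.76)*100 = 70.274 %
Therefore the application efficiency = 70.274 %.


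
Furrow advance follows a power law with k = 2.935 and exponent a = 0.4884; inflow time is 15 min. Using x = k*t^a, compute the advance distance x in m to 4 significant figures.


x = 2.935 * 15^0.4884 = 11.02 m
Therefore the advance distance x = 11.02 m.


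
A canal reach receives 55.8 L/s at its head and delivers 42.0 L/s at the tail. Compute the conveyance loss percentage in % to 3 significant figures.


Approach: apply the conveyance loss ratio, loss% = ((Q_head - Q_tail)/Q_head)*100.
loss = ((55.8 - 42.0)/55.8)*100 = 24.7 %
Therefore the conveyance loss percentage = 24.7 %.


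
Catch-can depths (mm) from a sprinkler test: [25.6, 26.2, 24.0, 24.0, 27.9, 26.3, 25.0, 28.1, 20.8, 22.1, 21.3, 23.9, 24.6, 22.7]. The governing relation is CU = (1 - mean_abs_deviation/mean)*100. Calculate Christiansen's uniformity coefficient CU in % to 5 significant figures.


mean = 24.46429 mm
mean |d_i - mean| = 1.778571 mm
CU = (1 - 1.778571/24.46429)*100 = 92.730 %
Therefore Christiansen's uniformity coefficient CU = 92.730 %.


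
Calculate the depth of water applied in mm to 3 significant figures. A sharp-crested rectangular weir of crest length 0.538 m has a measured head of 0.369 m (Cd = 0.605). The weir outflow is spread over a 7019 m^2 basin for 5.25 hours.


Approach: apply the rectangular weir equation with a volume-to-depth conversion, Q = (2/3)*Cd*L*sqrt(2g)*H^1.5; d = Q*t/A * 1000.
Step 1 — weir discharge:
  Q = (2/3)*0.605*0.538*sqrt(2*9.81)*0.369^1.5 = 0.21544 m^3/s
Step 2 — volume: V = 0.21544 * 5.25*3600 = 4071.9 m^3
Step 3 — depth: d = V/A * 1000 = 4071.9/7019 * 1000 = 580 mm
Therefore the depth of water applied = 580 mm.


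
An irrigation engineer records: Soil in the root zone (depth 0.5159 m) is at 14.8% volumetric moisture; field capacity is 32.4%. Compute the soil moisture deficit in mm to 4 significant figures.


Approach: apply the soil moisture deficit relation, SMD = (FC - theta)/100 * depth * 1000.
SMD = (32.4 - 14.8)/100 * 0.5159 * 1000 = 90.80 mm
Therefore the soil moisture deficit = 90.80 mm.


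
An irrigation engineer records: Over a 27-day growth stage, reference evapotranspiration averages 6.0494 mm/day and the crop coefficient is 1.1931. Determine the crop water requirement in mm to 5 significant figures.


Approach: apply the crop water requirement relation, CWR = ET0 * Kc * days.
CWR = 6.0494 * 1.1931 * 27 = 194.87 mm
Therefore the crop water requirement = 194.87 mm.


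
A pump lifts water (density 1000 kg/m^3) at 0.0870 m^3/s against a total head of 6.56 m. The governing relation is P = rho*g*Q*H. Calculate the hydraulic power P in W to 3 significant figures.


P = 1000 * 9.81 * 0.0870 * 6.56 = 5600 W
Therefore the hydraulic power P = 5600 W.


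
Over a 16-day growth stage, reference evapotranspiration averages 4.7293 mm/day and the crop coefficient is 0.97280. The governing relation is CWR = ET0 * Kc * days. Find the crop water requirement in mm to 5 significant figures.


CWR = 4.7293 * 0.97280 * 16 = 73.611 mm
Therefore the crop water requirement = 73.611 mm.


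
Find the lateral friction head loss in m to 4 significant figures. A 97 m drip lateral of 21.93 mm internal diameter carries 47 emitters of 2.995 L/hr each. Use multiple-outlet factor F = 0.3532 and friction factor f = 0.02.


Approach: apply Darcy-Weisbach with the multiple-outlet F-factor, Q = n*q/(3600*1000) m^3/s; v = Q/A; hf = F*f*(L/D)*(v^2/(2g)).
Q = 47*2.995/(3600*1000) = 3.91014e-05 m^3/s
A = pi*(21.93e-3/2)^2 = 3.77718e-04 m^2, so v = Q/A = 0.103520 m/s
hf = 0.3532*0.02*(97/0.02193)*(0.103520^2/(2*9.81)) = 0.01707 m
Therefore the lateral friction head loss = 0.01707 m.


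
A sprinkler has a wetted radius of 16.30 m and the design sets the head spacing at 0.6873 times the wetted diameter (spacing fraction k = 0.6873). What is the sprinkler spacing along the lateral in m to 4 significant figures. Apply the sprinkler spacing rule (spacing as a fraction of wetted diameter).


Approach: apply the sprinkler spacing rule (spacing as a fraction of wetted diameter), S = k*(2*R).
S = 0.6873 * (2 * 16.30) = 22.41 m
Therefore the sprinkler spacing along the lateral = 22.41 m.


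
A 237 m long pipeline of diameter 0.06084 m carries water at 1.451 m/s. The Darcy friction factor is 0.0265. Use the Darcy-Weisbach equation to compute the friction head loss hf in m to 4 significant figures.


Approach: apply the Darcy-Weisbach equation, hf = f*(L/D)*(v^2/(2g)).
hf = 0.0265 * (237/0.06084) * (1.451^2 / (2*9.81))
hf = 11.08 m
Therefore the friction head loss hf = 11.08 m.


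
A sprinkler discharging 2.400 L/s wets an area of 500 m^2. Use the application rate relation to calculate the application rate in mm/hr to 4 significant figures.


Approach: apply the application rate relation, rate = (Q/A)*3600.
rate = (2.400 / 500) * 3600 = 17.28 mm/hr
Therefore the application rate = 17.28 mm/hr.


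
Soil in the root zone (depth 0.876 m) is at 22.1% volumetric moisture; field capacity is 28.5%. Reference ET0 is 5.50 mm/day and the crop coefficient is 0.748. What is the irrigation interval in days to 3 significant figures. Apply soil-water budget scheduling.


Approach: apply soil-water budget scheduling, SMD = (FC-theta)/100*depth*1000; ETc = ET0*Kc; interval = SMD/ETc.
Step 1 — soil moisture deficit:
  SMD = (28.5 - 22.1)/100 * 0.876 * 1000 = 56.064 mm
Step 2 — daily crop ET (ETc = ET0*Kc):
  ETc = 5.50 * 0.748 = 4.1140 mm/day
Step 3 — irrigation interval (SMD/ETc):
  interval = 56.064 / 4.1140 = 13.6 days
Therefore the irrigation interval = 13.6 days.


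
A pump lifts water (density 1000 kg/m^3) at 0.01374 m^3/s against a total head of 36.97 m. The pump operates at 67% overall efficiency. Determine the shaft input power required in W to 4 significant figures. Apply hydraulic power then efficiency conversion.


Approach: apply hydraulic power then efficiency conversion, P = rho*g*Q*H; P_in = P/eta.
Step 1 — hydraulic power (P = rho*g*Q*H):
  P = 1000 * 9.81 * 0.01374 * 36.97 = 4983.16 W
Step 2 — input power: P_in = P/eta = 4983.16 / 0.67 = 7438 W
Therefore the shaft input power required = 7438 W.


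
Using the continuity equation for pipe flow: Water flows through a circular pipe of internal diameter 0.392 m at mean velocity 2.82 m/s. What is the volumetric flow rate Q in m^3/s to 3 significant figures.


Approach: apply the continuity equation for pipe flow, Q = A * v with A = pi*(D/2)^2.
A = pi*(0.392/2)^2 = 0.12069 m^2
Q = 0.12069 * 2.82 = 0.340 m^3/s
Therefore the volumetric flow rate Q = 0.340 m^3/s.


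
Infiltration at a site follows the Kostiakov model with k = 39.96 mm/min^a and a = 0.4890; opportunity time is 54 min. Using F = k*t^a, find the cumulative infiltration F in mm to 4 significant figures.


F = 39.96 * 54^0.4890 = 281.0 mm
Therefore the cumulative infiltration F = 281.0 mm.


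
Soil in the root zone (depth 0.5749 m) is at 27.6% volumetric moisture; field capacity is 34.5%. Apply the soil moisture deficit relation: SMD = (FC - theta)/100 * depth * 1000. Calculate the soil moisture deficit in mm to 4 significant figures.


SMD = (34.5 - 27.6)/100 * 0.5749 * 1000 = 39.67 mm
Therefore the soil moisture deficit = 39.67 mm.


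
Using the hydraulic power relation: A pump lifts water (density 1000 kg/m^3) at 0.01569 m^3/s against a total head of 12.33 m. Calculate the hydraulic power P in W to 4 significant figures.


Approach: apply the hydraulic power relation, P = rho*g*Q*H.
P = 1000 * 9.81 * 0.01569 * 12.33 = 1898 W
Therefore the hydraulic power P = 1898 W.


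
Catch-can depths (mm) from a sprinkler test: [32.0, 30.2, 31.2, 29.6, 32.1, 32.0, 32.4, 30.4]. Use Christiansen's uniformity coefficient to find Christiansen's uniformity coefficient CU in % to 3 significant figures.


Approach: apply Christiansen's uniformity coefficient, CU = (1 - mean_abs_deviation/mean)*100.
mean = 31.238 mm
mean |d_i - mean| = 0.88750 mm
CU = (1 - 0.88750/31.238)*100 = 97.2 %
Therefore Christiansen's uniformity coefficient CU = 97.2 %.


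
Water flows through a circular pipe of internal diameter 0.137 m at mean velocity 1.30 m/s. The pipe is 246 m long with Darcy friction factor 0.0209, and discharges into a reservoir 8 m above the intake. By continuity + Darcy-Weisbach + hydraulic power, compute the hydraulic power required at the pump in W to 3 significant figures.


Approach: apply continuity + Darcy-Weisbach + hydraulic power, Q = A*v; hf = f*(L/D)*(v^2/(2g)); H = static + hf; P = rho*g*Q*H.
Step 1 — flow rate (continuity, Q = A*v):
  A = pi*(0.137/2)^2 = 0.014741 m^2
  Q = 0.014741 * 1.30 = 0.019163 m^3/s
Step 2 — friction head loss (Darcy-Weisbach):
  hf = 0.0209 * (246/0.137) * (1.30^2 / (2*9.81))
  hf = 3.2326 m
Step 3 — total head: H = 8 + 3.2326 = 11.233 m
Step 4 — hydraulic power (P = rho*g*Q*H):
  P = 1000 * 9.81 * 0.019163 * 11.233 = 2110 W
Therefore the hydraulic power required at the pump = 2110 W.


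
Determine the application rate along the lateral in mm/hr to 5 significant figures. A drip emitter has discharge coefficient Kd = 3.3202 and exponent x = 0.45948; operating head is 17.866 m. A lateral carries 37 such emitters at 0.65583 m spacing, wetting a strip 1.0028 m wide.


Approach: apply the emitter equation with a lateral mass balance, q = Kd*h^x; Q = n*q; rate = Q/(n*spacing*width).
Step 1 — single emitter flow (q = Kd*h^x):
  q = 3.3202 * 17.866^0.45948 = 12.48664 L/hr
Step 2 — total lateral flow: Q = 37 * 12.48664 = 462.0059 L/hr
Step 3 — wetted area: A = 37 * 0.65583 * 1.0028 = 24.33365 m^2
Step 4 — application rate: Q/A = 462.0059/24.33365 = 18.986 mm/hr
Therefore the application rate along the lateral = 18.986 mm/hr.


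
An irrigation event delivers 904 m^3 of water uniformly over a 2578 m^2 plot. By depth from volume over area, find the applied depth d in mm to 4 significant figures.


Approach: apply depth from volume over area, d = (V/A)*1000.
d = (904 / 2578) * 1000 = 350.7 mm
Therefore the applied depth d = 350.7 mm.


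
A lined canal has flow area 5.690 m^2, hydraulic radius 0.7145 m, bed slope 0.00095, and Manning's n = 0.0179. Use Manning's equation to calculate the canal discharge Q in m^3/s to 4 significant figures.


Approach: apply Manning's equation, Q = (1/n)*A*R^(2/3)*S^(1/2).
Q = (1/0.0179) * 5.690 * 0.7145^(2/3) * 0.00095^(1/2) = 7.830 m^3/s
Therefore the canal discharge Q = 7.830 m^3/s.


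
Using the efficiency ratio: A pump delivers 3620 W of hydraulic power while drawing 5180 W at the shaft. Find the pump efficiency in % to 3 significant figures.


Approach: apply the efficiency ratio, eta = (P_out/P_in)*100.
eta = (3620 / 5180) * 100 = 69.9 %
Therefore the pump efficiency = 69.9 %.


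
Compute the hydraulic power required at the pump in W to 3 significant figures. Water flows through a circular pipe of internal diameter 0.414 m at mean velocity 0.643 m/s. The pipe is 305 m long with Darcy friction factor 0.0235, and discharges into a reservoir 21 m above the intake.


Approach: apply continuity + Darcy-Weisbach + hydraulic power, Q = A*v; hf = f*(L/D)*(v^2/(2g)); H = static + hf; P = rho*g*Q*H.
Step 1 — flow rate (continuity, Q = A*v):
  A = pi*(0.414/2)^2 = 0.13461 m^2
  Q = 0.13461 * 0.643 = 0.086557 m^3/s
Step 2 — friction head loss (Darcy-Weisbach):
  hf = 0.0235 * (305/0.414) * (0.643^2 / (2*9.81))
  hf = 0.36483 m
Step 3 — total head: H = 21 + 0.36483 = 21.365 m
Step 4 — hydraulic power (P = rho*g*Q*H):
  P = 1000 * 9.81 * 0.086557 * 21.365 = 18100 W
Therefore the hydraulic power required at the pump = 18100 W.


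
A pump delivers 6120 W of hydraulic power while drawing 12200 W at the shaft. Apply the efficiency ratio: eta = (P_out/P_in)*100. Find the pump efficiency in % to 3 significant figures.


eta = (6120 / 12200) * 100 = 50.2 %
Therefore the pump efficiency = 50.2 %.


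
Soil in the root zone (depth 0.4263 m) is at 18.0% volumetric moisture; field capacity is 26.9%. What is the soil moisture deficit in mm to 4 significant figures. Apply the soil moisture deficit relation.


Approach: apply the soil moisture deficit relation, SMD = (FC - theta)/100 * depth * 1000.
SMD = (26.9 - 18.0)/100 * 0.4263 * 1000 = 37.94 mm
Therefore the soil moisture deficit = 37.94 mm.


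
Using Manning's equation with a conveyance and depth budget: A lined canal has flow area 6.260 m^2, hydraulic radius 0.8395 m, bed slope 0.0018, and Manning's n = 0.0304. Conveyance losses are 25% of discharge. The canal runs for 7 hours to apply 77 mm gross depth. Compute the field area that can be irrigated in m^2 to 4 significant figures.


Approach: apply Manning's equation with a conveyance and depth budget, Q = (1/n)*A*R^(2/3)*S^(1/2); Q_field = Q*(1-loss); Area = Q_field*t/(d/1000).
Step 1 — canal discharge (Manning's equation):
  Q = (1/0.0304) * 6.260 * 0.8395^(2/3) * 0.0018^(1/2) = 7.77471 m^3/s
Step 2 — delivered flow: Q_field = 7.77471*(1 - 25/100) = 5.83103 m^3/s
Step 3 — volume delivered: V = 5.83103 * 7*3600 = 146942 m^3
Step 4 — area served: A = V / (depth/1000) = 146942 / 0.077 = 1908000 m^2
Therefore the field area that can be irrigated = 1908000 m^2.


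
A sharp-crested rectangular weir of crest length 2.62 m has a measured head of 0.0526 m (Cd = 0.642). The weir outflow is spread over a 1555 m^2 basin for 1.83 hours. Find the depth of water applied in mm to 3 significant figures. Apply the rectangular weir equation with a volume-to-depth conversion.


Approach: apply the rectangular weir equation with a volume-to-depth conversion, Q = (2/3)*Cd*L*sqrt(2g)*H^1.5; d = Q*t/A * 1000.
Step 1 — weir discharge:
  Q = (2/3)*0.642*2.62*sqrt(2*9.81)*0.0526^1.5 = 0.059920 m^3/s
Step 2 — volume: V = 0.059920 * 1.83*3600 = 394.75 m^3
Step 3 — depth: d = V/A * 1000 = 394.75/1555 * 1000 = 254 mm
Therefore the depth of water applied = 254 mm.
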